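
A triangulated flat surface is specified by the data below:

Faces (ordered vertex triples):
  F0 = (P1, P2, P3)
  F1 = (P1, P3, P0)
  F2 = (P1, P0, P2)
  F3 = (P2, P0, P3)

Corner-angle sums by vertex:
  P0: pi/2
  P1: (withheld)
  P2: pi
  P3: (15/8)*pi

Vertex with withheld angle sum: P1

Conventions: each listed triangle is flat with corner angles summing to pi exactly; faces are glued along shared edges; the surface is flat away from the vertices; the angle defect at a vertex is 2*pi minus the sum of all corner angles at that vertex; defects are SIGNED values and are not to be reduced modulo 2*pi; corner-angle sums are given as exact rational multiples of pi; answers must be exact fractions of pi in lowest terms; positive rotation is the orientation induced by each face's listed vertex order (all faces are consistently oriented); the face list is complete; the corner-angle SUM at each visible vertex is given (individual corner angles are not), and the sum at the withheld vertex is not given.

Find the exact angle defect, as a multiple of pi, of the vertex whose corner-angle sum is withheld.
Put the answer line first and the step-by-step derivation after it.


Answer: defect(P1) = (11/8)*pi

V = 4, E = 6, F = 4; chi = V - E + F = 2
Gauss-Bonnet: total defect = 2*pi*chi = 4*pi; visible defects sum to (21/8)*pi


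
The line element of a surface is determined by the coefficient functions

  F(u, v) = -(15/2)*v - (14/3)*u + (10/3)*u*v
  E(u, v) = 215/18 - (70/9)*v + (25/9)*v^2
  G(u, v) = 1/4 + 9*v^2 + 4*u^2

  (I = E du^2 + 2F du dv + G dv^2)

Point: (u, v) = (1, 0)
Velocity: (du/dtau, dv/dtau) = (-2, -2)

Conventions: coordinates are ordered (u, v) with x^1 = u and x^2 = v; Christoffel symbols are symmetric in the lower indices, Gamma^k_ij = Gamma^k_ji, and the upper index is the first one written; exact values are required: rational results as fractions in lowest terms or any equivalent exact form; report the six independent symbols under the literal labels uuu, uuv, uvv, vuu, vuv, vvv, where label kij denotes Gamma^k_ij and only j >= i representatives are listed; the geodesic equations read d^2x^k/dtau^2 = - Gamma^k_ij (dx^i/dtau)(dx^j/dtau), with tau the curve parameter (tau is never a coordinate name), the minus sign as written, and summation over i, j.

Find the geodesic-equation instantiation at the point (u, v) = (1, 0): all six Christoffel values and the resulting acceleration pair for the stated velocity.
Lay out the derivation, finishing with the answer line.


E = 215/18, F = -14/3, G = 17/4 at the point
E_u = 0, E_v = -70/9, F_u = -14/3, F_v = -25/6, G_u = 8, G_v = 0
EG - F^2 = 2087/72;  g^inv = (72/2087) * [[17/4, 14/3], [14/3, 215/18]]
first-kind symbols [ij,l] = (1/2)(d_i g_jl + d_j g_il - d_l g_ij): [uu,u] = E_u/2 = 0, [uu,v] = F_u - E_v/2 = -7/9, [uv,u] = E_v/2 = -35/9, [uv,v] = G_u/2 = 4, [vv,u] = F_v - G_u/2 = -49/6, [vv,v] = G_v/2 = 0
Gamma^u_ij = (G*[ij,u] - F*[ij,v])/(EG - F^2), Gamma^v_ij = (E*[ij,v] - F*[ij,u])/(EG - F^2)
Gamma_uuu = -784/6261, Gamma_uuv = 154/2087, Gamma_uvv = -2499/2087, Gamma_vuu = -6020/18783, Gamma_vuv = 6400/6261, Gamma_vvv = -2744/2087
d^2u/dtau^2 = -(Gamma_uuu*(-2)^2 + 2*Gamma_uuv*(-2)*(-2) + Gamma_uvv*(-2)^2) = 29428/6261
d^2v/dtau^2 = -(Gamma_vuu*(-2)^2 + 2*Gamma_vuv*(-2)*(-2) + Gamma_vvv*(-2)^2) = -30736/18783

Answer: Gamma_uuu = -784/6261, Gamma_uuv = 154/2087, Gamma_uvv = -2499/2087, Gamma_vuu = -6020/18783, Gamma_vuv = 6400/6261, Gamma_vvv = -2744/2087; accelerations (d^2u/dtau^2, d^2v/dtau^2) = (29428/6261, -30736/18783)


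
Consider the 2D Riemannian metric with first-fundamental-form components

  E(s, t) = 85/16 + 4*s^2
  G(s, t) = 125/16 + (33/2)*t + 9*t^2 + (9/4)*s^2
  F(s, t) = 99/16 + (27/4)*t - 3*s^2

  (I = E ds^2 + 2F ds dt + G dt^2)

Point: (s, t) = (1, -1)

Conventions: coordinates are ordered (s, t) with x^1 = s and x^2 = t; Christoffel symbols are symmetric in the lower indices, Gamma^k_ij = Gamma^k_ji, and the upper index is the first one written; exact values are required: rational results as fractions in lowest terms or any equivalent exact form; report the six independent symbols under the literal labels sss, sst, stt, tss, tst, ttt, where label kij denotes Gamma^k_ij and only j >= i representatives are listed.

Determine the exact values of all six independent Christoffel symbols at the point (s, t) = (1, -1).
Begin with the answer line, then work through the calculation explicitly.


Answer: Gamma_sss = -712/715, Gamma_sst = 513/715, Gamma_stt = 567/715, Gamma_tss = -2664/715, Gamma_tst = 1341/715, Gamma_ttt = 579/715

E = 149/16, F = -57/16, G = 41/16 at the point
E_s = 8, E_t = 0, F_s = -6, F_t = 27/4, G_s = 9/2, G_t = -3/2
EG - F^2 = 715/64;  g^inv = (64/715) * [[41/16, 57/16], [57/16, 149/16]]
first-kind symbols [ij,l] = (1/2)(d_i g_jl + d_j g_il - d_l g_ij): [ss,s] = E_s/2 = 4, [ss,t] = F_s - E_t/2 = -6, [st,s] = E_t/2 = 0, [st,t] = G_s/2 = 9/4, [tt,s] = F_t - G_s/2 = 9/2, [tt,t] = G_t/2 = -3/4
Gamma^s_ij = (G*[ij,s] - F*[ij,t])/(EG - F^2), Gamma^t_ij = (E*[ij,t] - F*[ij,s])/(EG - F^2)


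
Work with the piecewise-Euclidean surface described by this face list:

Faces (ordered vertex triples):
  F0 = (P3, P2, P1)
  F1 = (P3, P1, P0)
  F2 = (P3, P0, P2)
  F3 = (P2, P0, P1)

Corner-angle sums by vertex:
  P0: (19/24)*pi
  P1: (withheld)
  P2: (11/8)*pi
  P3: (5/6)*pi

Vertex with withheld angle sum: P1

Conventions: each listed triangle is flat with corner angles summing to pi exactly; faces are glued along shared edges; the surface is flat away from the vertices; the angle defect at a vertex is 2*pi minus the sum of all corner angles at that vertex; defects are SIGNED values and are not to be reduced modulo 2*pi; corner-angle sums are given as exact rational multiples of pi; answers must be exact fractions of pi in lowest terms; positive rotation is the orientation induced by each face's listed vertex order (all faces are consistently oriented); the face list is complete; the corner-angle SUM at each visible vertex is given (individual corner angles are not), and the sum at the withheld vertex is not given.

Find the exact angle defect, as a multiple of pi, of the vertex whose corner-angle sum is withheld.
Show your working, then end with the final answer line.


V = 4, E = 6, F = 4; chi = V - E + F = 2
Gauss-Bonnet: total defect = 2*pi*chi = 4*pi; visible defects sum to 3*pi

Answer: defect(P1) = pi


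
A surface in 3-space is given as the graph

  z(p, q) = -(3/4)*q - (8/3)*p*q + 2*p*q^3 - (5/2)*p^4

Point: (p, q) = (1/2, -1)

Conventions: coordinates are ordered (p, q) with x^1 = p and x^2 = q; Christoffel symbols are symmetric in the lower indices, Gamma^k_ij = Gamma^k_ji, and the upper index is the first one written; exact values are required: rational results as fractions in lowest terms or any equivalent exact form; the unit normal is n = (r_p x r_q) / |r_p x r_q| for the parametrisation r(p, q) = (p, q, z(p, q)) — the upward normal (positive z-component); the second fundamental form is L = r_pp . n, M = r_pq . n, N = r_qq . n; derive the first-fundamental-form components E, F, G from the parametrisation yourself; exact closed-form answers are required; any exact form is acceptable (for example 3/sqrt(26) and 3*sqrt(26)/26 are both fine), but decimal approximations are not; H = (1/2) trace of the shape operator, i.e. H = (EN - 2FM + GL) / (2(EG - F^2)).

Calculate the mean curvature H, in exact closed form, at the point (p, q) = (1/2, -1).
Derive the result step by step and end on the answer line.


z_p = -7/12, z_q = 11/12, z_pp = -15/2, z_pq = 10/3, z_qq = -6
E = 193/144, F = -77/144, G = 265/144; answer radicand W^2 = 157/72
unnormalised second-form numerators: l = -15/2, m = 10/3, n = -6; L = l/sqrt(157/72), and similarly M = m/sqrt(W^2), N = n/sqrt(W^2)
H = (E*n - 2*F*m + G*l) / (2*(EG - F^2)*sqrt(W^2)); E*n - 2*F*m + G*l = -15793/864, EG - F^2 = 157/72, so H = (-15793/3768)/sqrt(157/72)

Answer: H = -15793*sqrt(314)/98596


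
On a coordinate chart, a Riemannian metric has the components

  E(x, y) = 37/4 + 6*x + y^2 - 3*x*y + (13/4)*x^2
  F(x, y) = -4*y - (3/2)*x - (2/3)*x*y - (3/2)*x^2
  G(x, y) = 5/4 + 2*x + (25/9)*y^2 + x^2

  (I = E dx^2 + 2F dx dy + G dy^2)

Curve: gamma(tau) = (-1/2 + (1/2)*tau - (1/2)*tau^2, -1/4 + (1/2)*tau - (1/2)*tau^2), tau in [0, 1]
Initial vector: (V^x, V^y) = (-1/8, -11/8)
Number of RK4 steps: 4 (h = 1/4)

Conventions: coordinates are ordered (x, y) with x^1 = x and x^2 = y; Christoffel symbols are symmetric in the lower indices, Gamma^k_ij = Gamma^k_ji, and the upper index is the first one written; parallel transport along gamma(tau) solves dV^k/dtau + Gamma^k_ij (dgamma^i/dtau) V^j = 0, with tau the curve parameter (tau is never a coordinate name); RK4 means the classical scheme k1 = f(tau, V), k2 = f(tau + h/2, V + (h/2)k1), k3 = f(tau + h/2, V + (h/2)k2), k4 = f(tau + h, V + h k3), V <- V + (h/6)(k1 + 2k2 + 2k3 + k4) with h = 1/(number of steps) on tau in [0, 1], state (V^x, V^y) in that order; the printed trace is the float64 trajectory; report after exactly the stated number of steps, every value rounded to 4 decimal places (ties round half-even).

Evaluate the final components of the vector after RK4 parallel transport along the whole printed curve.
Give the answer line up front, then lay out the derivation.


Answer: V^x = -0.1250, V^y = -1.3750

gamma'(tau) = (1/2 - tau, 1/2 - tau); f(tau, V)^k = -Gamma^k_ij(gamma(tau)) gamma'^i(tau) V^j; h = 1/4; intermediate values shown to 6 dp
curve data and Christoffel symbols at the stage parameters:
  tau = 0.000000: gamma = (-0.500000, -0.250000), gamma' = (0.500000, 0.500000); Gamma_xxx = 0.559107, Gamma_xxy = -0.107358, Gamma_xyy = -0.663450, Gamma_yxx = -1.566948, Gamma_yxy = 0.948130, Gamma_yyy = 0.241255
  tau = 0.125000: gamma = (-0.445312, -0.195312), gamma' = (0.375000, 0.375000); Gamma_xxx = 0.515768, Gamma_xxy = -0.084961, Gamma_xyy = -0.647211, Gamma_yxx = -1.613290, Gamma_yxy = 0.975851, Gamma_yyy = 0.249189
  tau = 0.250000: gamma = (-0.406250, -0.156250), gamma' = (0.250000, 0.250000); Gamma_xxx = 0.478801, Gamma_xxy = -0.065522, Gamma_xyy = -0.634197, Gamma_yxx = -1.614717, Gamma_yxy = 0.978040, Gamma_yyy = 0.246095
  tau = 0.375000: gamma = (-0.382812, -0.132812), gamma' = (0.125000, 0.125000); Gamma_xxx = 0.455647, Gamma_xxy = -0.053274, Gamma_xyy = -0.626226, Gamma_yxx = -1.606851, Gamma_yxy = 0.974476, Gamma_yyy = 0.241894
  tau = 0.500000: gamma = (-0.375000, -0.125000), gamma' = (0.000000, 0.000000); Gamma_xxx = 0.447868, Gamma_xxy = -0.049151, Gamma_xyy = -0.623570, Gamma_yxx = -1.603091, Gamma_yxy = 0.972649, Gamma_yyy = 0.240195
  tau = 0.625000: gamma = (-0.382812, -0.132812), gamma' = (-0.125000, -0.125000); Gamma_xxx = 0.455647, Gamma_xxy = -0.053274, Gamma_xyy = -0.626226, Gamma_yxx = -1.606851, Gamma_yxy = 0.974476, Gamma_yyy = 0.241894
  tau = 0.750000: gamma = (-0.406250, -0.156250), gamma' = (-0.250000, -0.250000); Gamma_xxx = 0.478801, Gamma_xxy = -0.065522, Gamma_xyy = -0.634197, Gamma_yxx = -1.614717, Gamma_yxy = 0.978040, Gamma_yyy = 0.246095
  tau = 0.875000: gamma = (-0.445312, -0.195312), gamma' = (-0.375000, -0.375000); Gamma_xxx = 0.515768, Gamma_xxy = -0.084961, Gamma_xyy = -0.647211, Gamma_yxx = -1.613290, Gamma_yxy = 0.975851, Gamma_yyy = 0.249189
  tau = 1.000000: gamma = (-0.500000, -0.250000), gamma' = (-0.500000, -0.500000); Gamma_xxx = 0.559107, Gamma_xxy = -0.107358, Gamma_xyy = -0.663450, Gamma_yxx = -1.566948, Gamma_yxy = 0.948130, Gamma_yyy = 0.241255
step 0: V^x = -0.1250, V^y = -1.3750
step 1: k1 = (-0.501696, 0.779026), k2 = (-0.320464, 0.542056), k3 = (-0.332257, 0.561079), k4 = (-0.194494, 0.344752); V <- V + (h/6)(k1 + 2k2 + 2k3 + k4): V^x = -0.2084, V^y = -1.2362
step 2: k1 = (-0.194725, 0.345162), k2 = (-0.089633, 0.163009), k3 = (-0.092228, 0.167510), k4 = (0.000000, 0.000000); V <- V + (h/6)(k1 + 2k2 + 2k3 + k4): V^x = -0.2317, V^y = -1.1943
step 3: k1 = (0.000000, 0.000000), k2 = (0.089791, -0.163280), k3 = (0.092089, -0.167270), k4 = (0.194680, -0.345090); V <- V + (h/6)(k1 + 2k2 + 2k3 + k4): V^x = -0.2084, V^y = -1.2362
step 4: k1 = (0.194724, -0.345162), k2 = (0.321540, -0.543743), k3 = (0.330917, -0.558935), k4 = (0.501923, -0.779401); V <- V + (h/6)(k1 + 2k2 + 2k3 + k4): V^x = -0.1250, V^y = -1.3750


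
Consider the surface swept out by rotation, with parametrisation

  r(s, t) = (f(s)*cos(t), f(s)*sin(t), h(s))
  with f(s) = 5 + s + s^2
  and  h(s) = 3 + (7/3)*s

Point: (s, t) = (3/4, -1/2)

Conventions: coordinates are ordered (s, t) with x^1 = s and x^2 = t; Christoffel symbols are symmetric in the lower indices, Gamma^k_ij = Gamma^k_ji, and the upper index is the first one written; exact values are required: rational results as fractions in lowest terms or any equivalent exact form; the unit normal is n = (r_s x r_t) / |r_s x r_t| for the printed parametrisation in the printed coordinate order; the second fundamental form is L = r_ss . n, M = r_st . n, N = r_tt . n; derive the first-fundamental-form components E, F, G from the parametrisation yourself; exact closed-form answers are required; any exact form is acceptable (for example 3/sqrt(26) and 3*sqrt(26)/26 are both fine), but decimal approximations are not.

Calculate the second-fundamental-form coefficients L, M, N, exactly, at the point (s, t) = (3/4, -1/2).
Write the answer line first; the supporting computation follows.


Answer: L = -28*sqrt(421)/421, M = 0, N = 707*sqrt(421)/3368

f = 101/16, f' = 5/2, f'' = 2, h' = 7/3, h'' = 0
E = 421/36, F = 0, G = 10201/256; answer radicand W^2 = 421/36
unnormalised second-form numerators: l = -14/3, m = 0, n = 707/48; L = l/sqrt(421/36), and similarly M = m/sqrt(W^2), N = n/sqrt(W^2)


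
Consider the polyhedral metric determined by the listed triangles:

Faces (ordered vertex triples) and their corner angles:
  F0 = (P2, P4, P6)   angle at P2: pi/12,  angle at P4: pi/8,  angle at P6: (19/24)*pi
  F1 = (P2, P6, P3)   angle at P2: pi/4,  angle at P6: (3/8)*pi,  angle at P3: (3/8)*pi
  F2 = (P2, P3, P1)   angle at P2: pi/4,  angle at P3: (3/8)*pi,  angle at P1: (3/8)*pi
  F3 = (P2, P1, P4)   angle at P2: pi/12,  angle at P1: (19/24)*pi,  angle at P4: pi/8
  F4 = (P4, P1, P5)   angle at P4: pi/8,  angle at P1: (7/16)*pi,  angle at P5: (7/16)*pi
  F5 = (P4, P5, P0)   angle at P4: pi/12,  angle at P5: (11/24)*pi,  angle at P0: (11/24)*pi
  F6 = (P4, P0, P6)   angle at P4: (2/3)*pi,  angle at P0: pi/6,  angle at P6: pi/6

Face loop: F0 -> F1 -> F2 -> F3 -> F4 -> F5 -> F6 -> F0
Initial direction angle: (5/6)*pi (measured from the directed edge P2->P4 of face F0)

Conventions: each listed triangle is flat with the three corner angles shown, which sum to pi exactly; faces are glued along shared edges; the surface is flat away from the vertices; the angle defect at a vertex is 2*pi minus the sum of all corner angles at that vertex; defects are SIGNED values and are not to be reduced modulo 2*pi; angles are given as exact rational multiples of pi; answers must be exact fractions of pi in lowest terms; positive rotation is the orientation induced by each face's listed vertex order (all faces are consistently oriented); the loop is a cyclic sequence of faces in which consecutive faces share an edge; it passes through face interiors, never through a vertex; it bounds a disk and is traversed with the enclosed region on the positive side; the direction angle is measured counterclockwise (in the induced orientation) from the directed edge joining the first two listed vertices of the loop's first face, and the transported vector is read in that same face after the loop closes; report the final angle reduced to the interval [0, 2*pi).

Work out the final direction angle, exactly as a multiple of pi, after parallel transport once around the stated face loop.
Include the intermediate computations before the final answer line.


enclosed vertex P2: corner angles sum to (2/3)*pi, defect = 2*pi - (2/3)*pi = (4/3)*pi
enclosed vertex P4: corner angles sum to (9/8)*pi, defect = 2*pi - (9/8)*pi = (7/8)*pi
the final direction is the initial angle plus the enclosed defects, taken mod 2*pi in the induced orientation
final angle = (5/6)*pi + (53/24)*pi = (25/24)*pi (mod 2*pi)

Answer: final direction angle = (25/24)*pi


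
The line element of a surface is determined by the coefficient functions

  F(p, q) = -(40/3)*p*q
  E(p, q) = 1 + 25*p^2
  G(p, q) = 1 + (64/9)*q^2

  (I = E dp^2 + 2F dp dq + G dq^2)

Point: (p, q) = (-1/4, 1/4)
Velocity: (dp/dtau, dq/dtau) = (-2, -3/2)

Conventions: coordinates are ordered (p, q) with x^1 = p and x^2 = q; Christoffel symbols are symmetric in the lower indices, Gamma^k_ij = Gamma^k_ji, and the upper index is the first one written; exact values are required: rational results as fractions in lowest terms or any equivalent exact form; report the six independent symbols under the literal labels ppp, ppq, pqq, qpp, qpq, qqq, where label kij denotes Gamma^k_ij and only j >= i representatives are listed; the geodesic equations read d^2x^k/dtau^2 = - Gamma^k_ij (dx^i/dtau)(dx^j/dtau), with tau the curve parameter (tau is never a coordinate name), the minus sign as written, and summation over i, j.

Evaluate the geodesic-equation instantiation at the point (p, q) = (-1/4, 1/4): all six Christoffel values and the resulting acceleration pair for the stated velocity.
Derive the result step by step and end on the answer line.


E = 41/16, F = 5/6, G = 13/9 at the point
E_p = -25/2, E_q = 0, F_p = -10/3, F_q = 10/3, G_p = 0, G_q = 32/9
EG - F^2 = 433/144;  g^inv = (144/433) * [[13/9, -5/6], [-5/6, 41/16]]
first-kind symbols [ij,l] = (1/2)(d_i g_jl + d_j g_il - d_l g_ij): [pp,p] = E_p/2 = -25/4, [pp,q] = F_p - E_q/2 = -10/3, [pq,p] = E_q/2 = 0, [pq,q] = G_p/2 = 0, [qq,p] = F_q - G_p/2 = 10/3, [qq,q] = G_q/2 = 16/9
Gamma^p_ij = (G*[ij,p] - F*[ij,q])/(EG - F^2), Gamma^q_ij = (E*[ij,q] - F*[ij,p])/(EG - F^2)
Gamma_ppp = -900/433, Gamma_ppq = 0, Gamma_pqq = 480/433, Gamma_qpp = -480/433, Gamma_qpq = 0, Gamma_qqq = 256/433
d^2p/dtau^2 = -(Gamma_ppp*(-2)^2 + 2*Gamma_ppq*(-2)*(-3/2) + Gamma_pqq*(-3/2)^2) = 2520/433
d^2q/dtau^2 = -(Gamma_qpp*(-2)^2 + 2*Gamma_qpq*(-2)*(-3/2) + Gamma_qqq*(-3/2)^2) = 1344/433

Answer: Gamma_ppp = -900/433, Gamma_ppq = 0, Gamma_pqq = 480/433, Gamma_qpp = -480/433, Gamma_qpq = 0, Gamma_qqq = 256/433; accelerations (d^2p/dtau^2, d^2q/dtau^2) = (2520/433, 1344/433)


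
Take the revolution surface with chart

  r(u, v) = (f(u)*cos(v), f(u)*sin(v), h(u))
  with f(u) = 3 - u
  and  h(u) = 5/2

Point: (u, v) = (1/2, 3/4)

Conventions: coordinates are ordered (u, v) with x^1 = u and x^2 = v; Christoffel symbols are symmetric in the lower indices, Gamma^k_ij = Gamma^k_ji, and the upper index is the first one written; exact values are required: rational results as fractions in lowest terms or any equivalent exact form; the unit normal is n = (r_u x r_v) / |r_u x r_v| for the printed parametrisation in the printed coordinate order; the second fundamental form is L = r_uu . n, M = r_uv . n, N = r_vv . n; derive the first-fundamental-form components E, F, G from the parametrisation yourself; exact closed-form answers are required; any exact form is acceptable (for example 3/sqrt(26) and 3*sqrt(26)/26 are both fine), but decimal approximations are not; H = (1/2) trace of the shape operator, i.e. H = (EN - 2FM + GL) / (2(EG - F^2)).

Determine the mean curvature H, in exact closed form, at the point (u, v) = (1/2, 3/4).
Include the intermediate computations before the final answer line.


f = 5/2, f' = -1, f'' = 0, h' = 0, h'' = 0
E = 1, F = 0, G = 25/4; answer radicand W^2 = 1
unnormalised second-form numerators: l = 0, m = 0, n = 0; L = l/sqrt(1), and similarly M = m/sqrt(W^2), N = n/sqrt(W^2)
H = (E*n - 2*F*m + G*l) / (2*(EG - F^2)*sqrt(W^2)); E*n - 2*F*m + G*l = 0, EG - F^2 = 25/4, so H = (0)/sqrt(1)

Answer: H = 0


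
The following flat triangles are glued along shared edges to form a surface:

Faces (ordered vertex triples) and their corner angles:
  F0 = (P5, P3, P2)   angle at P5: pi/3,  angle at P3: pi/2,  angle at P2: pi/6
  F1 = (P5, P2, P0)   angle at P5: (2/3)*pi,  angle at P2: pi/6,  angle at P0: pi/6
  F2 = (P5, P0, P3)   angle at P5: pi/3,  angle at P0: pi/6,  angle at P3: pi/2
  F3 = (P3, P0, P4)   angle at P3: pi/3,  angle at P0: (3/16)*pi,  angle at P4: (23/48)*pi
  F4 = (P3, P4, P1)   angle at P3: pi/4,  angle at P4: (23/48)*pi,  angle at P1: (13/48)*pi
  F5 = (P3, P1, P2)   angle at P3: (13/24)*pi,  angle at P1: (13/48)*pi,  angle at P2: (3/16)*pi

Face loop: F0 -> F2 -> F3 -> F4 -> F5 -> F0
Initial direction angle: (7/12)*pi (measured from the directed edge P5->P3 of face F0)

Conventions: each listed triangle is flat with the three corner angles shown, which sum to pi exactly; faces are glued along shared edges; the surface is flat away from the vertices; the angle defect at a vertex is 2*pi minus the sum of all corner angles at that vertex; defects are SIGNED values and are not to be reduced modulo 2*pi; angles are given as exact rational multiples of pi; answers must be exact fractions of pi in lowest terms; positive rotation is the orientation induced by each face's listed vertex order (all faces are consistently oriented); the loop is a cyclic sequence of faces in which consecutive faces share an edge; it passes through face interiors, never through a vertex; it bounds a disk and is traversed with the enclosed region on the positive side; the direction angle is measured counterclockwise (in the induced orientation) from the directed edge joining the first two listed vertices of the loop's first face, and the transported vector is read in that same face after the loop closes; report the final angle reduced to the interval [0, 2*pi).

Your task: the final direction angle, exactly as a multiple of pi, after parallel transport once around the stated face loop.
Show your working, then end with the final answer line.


enclosed vertex P3: corner angles sum to (17/8)*pi, defect = 2*pi - (17/8)*pi = -pi/8
adding the enclosed defects to the starting angle (mod 2*pi, induced orientation) gives the holonomy
final angle = (7/12)*pi - pi/8 = (11/24)*pi (mod 2*pi)

Answer: final direction angle = (11/24)*pi


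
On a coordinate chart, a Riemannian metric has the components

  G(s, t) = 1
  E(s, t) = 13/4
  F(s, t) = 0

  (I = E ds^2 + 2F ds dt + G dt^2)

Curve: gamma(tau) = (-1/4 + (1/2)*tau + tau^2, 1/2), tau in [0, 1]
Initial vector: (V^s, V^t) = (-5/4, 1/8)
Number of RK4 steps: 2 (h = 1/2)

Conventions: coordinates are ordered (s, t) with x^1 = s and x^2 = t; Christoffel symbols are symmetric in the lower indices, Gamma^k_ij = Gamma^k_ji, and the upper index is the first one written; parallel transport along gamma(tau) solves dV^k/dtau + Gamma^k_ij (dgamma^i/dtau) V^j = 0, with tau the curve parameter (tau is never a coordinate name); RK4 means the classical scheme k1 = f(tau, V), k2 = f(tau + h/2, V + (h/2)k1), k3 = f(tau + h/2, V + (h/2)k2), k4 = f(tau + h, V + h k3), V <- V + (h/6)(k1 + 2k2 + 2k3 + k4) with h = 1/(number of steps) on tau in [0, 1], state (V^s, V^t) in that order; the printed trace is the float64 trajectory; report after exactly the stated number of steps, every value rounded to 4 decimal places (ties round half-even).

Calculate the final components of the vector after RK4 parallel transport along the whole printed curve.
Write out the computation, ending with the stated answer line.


gamma'(tau) = (1/2 + 2*tau, 0); f(tau, V)^k = -Gamma^k_ij(gamma(tau)) gamma'^i(tau) V^j; h = 1/2; intermediate values shown to 6 dp
curve data and Christoffel symbols at the stage parameters:
  tau = 0.000000: gamma = (-0.250000, 0.500000), gamma' = (0.500000, 0.000000); Gamma_sss = 0.000000, Gamma_sst = 0.000000, Gamma_stt = 0.000000, Gamma_tss = 0.000000, Gamma_tst = 0.000000, Gamma_ttt = 0.000000
  tau = 0.250000: gamma = (-0.062500, 0.500000), gamma' = (1.000000, 0.000000); Gamma_sss = 0.000000, Gamma_sst = 0.000000, Gamma_stt = 0.000000, Gamma_tss = 0.000000, Gamma_tst = 0.000000, Gamma_ttt = 0.000000
  tau = 0.500000: gamma = (0.250000, 0.500000), gamma' = (1.500000, 0.000000); Gamma_sss = 0.000000, Gamma_sst = 0.000000, Gamma_stt = 0.000000, Gamma_tss = 0.000000, Gamma_tst = 0.000000, Gamma_ttt = 0.000000
  tau = 0.750000: gamma = (0.687500, 0.500000), gamma' = (2.000000, 0.000000); Gamma_sss = 0.000000, Gamma_sst = 0.000000, Gamma_stt = 0.000000, Gamma_tss = 0.000000, Gamma_tst = 0.000000, Gamma_ttt = 0.000000
  tau = 1.000000: gamma = (1.250000, 0.500000), gamma' = (2.500000, 0.000000); Gamma_sss = 0.000000, Gamma_sst = 0.000000, Gamma_stt = 0.000000, Gamma_tss = 0.000000, Gamma_tst = 0.000000, Gamma_ttt = 0.000000
step 0: V^s = -1.2500, V^t = 0.1250
step 1: k1 = (0.000000, 0.000000), k2 = (0.000000, 0.000000), k3 = (0.000000, 0.000000), k4 = (0.000000, 0.000000); V <- V + (h/6)(k1 + 2k2 + 2k3 + k4): V^s = -1.2500, V^t = 0.1250
step 2: k1 = (0.000000, 0.000000), k2 = (0.000000, 0.000000), k3 = (0.000000, 0.000000), k4 = (0.000000, 0.000000); V <- V + (h/6)(k1 + 2k2 + 2k3 + k4): V^s = -1.2500, V^t = 0.1250

Answer: V^s = -1.2500, V^t = 0.1250


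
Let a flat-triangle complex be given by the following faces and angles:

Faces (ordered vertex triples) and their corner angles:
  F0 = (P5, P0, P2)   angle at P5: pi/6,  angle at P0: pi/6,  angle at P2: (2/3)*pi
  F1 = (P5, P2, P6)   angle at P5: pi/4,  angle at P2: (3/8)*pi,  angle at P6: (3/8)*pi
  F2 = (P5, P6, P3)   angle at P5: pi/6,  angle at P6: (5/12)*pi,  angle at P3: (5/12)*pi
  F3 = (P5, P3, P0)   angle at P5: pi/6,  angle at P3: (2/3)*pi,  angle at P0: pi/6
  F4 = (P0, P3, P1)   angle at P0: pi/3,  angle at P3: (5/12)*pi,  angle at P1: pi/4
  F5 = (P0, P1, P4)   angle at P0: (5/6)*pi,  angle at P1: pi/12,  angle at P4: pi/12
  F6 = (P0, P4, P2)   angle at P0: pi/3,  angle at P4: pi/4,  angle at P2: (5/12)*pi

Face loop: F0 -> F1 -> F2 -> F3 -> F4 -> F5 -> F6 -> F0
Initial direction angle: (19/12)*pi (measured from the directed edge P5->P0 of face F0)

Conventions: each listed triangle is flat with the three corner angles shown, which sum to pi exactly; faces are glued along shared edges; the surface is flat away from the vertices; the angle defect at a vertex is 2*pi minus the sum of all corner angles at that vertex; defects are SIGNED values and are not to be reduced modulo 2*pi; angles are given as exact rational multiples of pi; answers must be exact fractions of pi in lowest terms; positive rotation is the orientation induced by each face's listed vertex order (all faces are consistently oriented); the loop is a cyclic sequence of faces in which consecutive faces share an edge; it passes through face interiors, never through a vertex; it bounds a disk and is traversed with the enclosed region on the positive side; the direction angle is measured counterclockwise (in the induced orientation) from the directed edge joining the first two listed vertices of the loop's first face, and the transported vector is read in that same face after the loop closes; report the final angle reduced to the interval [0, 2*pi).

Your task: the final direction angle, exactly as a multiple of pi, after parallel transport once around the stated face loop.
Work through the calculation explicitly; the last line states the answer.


enclosed vertex P0: corner angles sum to (11/6)*pi, defect = 2*pi - (11/6)*pi = pi/6
enclosed vertex P5: corner angles sum to (3/4)*pi, defect = 2*pi - (3/4)*pi = (5/4)*pi
holonomy = initial angle + sum of enclosed defects (mod 2*pi), positive in the induced orientation
final angle = (19/12)*pi + (17/12)*pi = pi (mod 2*pi)

Answer: final direction angle = pi


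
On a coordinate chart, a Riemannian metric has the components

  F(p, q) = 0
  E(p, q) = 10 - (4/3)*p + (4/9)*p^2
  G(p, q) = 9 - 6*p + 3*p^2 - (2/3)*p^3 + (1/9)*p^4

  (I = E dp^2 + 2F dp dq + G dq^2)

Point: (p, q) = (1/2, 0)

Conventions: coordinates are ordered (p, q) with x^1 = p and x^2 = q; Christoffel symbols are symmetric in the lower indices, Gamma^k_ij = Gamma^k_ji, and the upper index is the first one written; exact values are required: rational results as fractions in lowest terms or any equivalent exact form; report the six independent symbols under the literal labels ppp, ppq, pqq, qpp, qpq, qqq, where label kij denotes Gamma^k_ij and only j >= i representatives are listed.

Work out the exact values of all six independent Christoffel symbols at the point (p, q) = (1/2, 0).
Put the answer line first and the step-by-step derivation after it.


Answer: Gamma_ppp = -4/85, Gamma_ppq = 0, Gamma_pqq = 31/170, Gamma_qpp = 0, Gamma_qpq = -8/31, Gamma_qqq = 0

E = 85/9, F = 0, G = 961/144 at the point
E_p = -8/9, E_q = 0, F_p = 0, F_q = 0, G_p = -31/9, G_q = 0
EG - F^2 = 81685/1296;  g^inv = (1296/81685) * [[961/144, 0], [0, 85/9]]
first-kind symbols [ij,l] = (1/2)(d_i g_jl + d_j g_il - d_l g_ij): [pp,p] = E_p/2 = -4/9, [pp,q] = F_p - E_q/2 = 0, [pq,p] = E_q/2 = 0, [pq,q] = G_p/2 = -31/18, [qq,p] = F_q - G_p/2 = 31/18, [qq,q] = G_q/2 = 0
Gamma^p_ij = (G*[ij,p] - F*[ij,q])/(EG - F^2), Gamma^q_ij = (E*[ij,q] - F*[ij,p])/(EG - F^2)


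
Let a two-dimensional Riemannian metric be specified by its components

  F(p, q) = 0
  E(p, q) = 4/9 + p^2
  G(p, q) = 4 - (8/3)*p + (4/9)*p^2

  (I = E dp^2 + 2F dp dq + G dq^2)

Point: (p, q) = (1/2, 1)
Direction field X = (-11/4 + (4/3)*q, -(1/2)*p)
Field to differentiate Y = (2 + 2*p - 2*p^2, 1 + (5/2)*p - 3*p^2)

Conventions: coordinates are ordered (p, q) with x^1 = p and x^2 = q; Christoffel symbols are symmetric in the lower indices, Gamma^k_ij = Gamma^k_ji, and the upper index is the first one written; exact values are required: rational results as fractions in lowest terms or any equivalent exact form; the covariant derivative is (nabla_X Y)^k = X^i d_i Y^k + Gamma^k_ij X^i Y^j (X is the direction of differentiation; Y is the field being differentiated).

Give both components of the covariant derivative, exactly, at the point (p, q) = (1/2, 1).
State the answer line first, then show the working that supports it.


Answer: (nabla_X Y)^p = -63/20, (nabla_X Y)^q = 217/120

E = 25/36, F = 0, G = 25/9 at the point
E_p = 1, E_q = 0, F_p = 0, F_q = 0, G_p = -20/9, G_q = 0
EG - F^2 = 625/324;  g^inv = (324/625) * [[25/9, 0], [0, 25/36]]
first-kind symbols [ij,l] = (1/2)(d_i g_jl + d_j g_il - d_l g_ij): [pp,p] = E_p/2 = 1/2, [pp,q] = F_p - E_q/2 = 0, [pq,p] = E_q/2 = 0, [pq,q] = G_p/2 = -10/9, [qq,p] = F_q - G_p/2 = 10/9, [qq,q] = G_q/2 = 0
Gamma^p_ij = (G*[ij,p] - F*[ij,q])/(EG - F^2), Gamma^q_ij = (E*[ij,q] - F*[ij,p])/(EG - F^2)
Gamma_ppp = 18/25, Gamma_ppq = 0, Gamma_pqq = 8/5, Gamma_qpp = 0, Gamma_qpq = -2/5, Gamma_qqq = 0
X = (-17/12, -1/4), Y = (5/2, 3/2) at the point


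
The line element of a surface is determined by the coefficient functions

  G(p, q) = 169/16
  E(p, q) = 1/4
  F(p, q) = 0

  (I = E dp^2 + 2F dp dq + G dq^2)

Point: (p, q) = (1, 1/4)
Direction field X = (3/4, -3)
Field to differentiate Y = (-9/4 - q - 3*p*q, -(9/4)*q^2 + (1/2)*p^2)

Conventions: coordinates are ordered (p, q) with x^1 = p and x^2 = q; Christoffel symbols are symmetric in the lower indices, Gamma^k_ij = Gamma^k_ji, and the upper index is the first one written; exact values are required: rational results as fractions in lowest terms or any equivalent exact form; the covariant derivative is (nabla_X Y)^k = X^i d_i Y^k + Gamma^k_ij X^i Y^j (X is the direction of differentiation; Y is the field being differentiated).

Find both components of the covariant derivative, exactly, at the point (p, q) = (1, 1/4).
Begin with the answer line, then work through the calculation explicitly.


Answer: (nabla_X Y)^p = 183/16, (nabla_X Y)^q = 33/8

E = 1/4, F = 0, G = 169/16 at the point
E_p = 0, E_q = 0, F_p = 0, F_q = 0, G_p = 0, G_q = 0
EG - F^2 = 169/64;  g^inv = (64/169) * [[169/16, 0], [0, 1/4]]
first-kind symbols [ij,l] = (1/2)(d_i g_jl + d_j g_il - d_l g_ij): [pp,p] = E_p/2 = 0, [pp,q] = F_p - E_q/2 = 0, [pq,p] = E_q/2 = 0, [pq,q] = G_p/2 = 0, [qq,p] = F_q - G_p/2 = 0, [qq,q] = G_q/2 = 0
Gamma^p_ij = (G*[ij,p] - F*[ij,q])/(EG - F^2), Gamma^q_ij = (E*[ij,q] - F*[ij,p])/(EG - F^2)
Gamma_ppp = 0, Gamma_ppq = 0, Gamma_pqq = 0, Gamma_qpp = 0, Gamma_qpq = 0, Gamma_qqq = 0
X = (3/4, -3), Y = (-13/4, 23/64) at the point


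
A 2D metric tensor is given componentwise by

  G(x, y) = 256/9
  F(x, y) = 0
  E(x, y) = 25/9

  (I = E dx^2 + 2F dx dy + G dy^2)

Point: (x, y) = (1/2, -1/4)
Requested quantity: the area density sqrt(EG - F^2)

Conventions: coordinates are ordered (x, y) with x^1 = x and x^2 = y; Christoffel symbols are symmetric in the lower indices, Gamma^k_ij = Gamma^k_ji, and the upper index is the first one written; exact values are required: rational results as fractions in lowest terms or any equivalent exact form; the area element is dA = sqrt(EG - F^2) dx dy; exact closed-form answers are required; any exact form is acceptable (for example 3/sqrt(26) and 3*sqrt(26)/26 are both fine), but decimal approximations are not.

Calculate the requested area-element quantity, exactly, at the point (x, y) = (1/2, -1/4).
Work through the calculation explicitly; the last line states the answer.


E = 25/9, F = 0, G = 256/9; EG - F^2 = 6400/81

Answer: sqrt(EG - F^2) = 80/9


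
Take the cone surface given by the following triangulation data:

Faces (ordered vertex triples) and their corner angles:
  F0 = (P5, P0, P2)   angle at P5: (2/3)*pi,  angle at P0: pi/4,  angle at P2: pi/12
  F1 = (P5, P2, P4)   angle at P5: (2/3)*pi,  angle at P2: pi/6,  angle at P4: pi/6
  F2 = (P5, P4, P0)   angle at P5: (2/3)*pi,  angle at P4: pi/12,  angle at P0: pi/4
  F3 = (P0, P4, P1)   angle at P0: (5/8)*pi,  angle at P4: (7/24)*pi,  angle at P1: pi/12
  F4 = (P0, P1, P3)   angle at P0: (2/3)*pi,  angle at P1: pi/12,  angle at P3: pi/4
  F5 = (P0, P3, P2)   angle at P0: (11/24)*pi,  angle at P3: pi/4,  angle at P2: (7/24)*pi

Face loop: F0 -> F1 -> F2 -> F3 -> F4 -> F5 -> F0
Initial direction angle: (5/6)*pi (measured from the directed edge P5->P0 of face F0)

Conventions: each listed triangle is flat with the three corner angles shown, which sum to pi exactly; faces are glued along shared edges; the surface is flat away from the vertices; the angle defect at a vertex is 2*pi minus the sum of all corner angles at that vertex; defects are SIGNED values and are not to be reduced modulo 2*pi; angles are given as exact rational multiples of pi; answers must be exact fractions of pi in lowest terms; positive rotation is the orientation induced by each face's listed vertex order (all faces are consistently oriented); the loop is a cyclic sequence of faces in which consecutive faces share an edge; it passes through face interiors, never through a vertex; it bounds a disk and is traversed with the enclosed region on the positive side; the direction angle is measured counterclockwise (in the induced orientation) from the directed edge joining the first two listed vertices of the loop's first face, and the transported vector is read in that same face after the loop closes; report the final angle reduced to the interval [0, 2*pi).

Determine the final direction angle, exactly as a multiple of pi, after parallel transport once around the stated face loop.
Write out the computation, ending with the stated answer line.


enclosed vertex P0: corner angles sum to (9/4)*pi, defect = 2*pi - (9/4)*pi = -pi/4
enclosed vertex P5: corner angles sum to 2*pi, defect = 2*pi - 2*pi = 0
transport around the loop rotates by the sum of enclosed defects; add to the initial angle mod 2*pi
final angle = (5/6)*pi - pi/4 = (7/12)*pi (mod 2*pi)

Answer: final direction angle = (7/12)*pi


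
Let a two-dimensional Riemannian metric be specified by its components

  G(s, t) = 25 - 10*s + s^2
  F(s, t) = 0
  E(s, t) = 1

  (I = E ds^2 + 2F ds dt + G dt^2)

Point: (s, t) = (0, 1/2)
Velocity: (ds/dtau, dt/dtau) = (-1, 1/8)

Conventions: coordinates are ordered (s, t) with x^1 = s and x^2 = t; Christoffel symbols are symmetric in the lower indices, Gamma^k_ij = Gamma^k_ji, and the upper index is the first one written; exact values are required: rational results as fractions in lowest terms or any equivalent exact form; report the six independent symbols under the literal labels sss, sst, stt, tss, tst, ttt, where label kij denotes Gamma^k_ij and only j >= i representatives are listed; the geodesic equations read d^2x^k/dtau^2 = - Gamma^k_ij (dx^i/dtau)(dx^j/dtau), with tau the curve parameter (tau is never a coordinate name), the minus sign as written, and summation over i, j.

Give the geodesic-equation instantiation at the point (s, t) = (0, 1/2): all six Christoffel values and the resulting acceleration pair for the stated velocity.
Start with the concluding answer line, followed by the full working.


Answer: Gamma_sss = 0, Gamma_sst = 0, Gamma_stt = 5, Gamma_tss = 0, Gamma_tst = -1/5, Gamma_ttt = 0; accelerations (d^2s/dtau^2, d^2t/dtau^2) = (-5/64, -1/20)

E = 1, F = 0, G = 25 at the point
E_s = 0, E_t = 0, F_s = 0, F_t = 0, G_s = -10, G_t = 0
EG - F^2 = 25;  g^inv = (1/25) * [[25, 0], [0, 1]]
first-kind symbols [ij,l] = (1/2)(d_i g_jl + d_j g_il - d_l g_ij): [ss,s] = E_s/2 = 0, [ss,t] = F_s - E_t/2 = 0, [st,s] = E_t/2 = 0, [st,t] = G_s/2 = -5, [tt,s] = F_t - G_s/2 = 5, [tt,t] = G_t/2 = 0
Gamma^s_ij = (G*[ij,s] - F*[ij,t])/(EG - F^2), Gamma^t_ij = (E*[ij,t] - F*[ij,s])/(EG - F^2)
Gamma_sss = 0, Gamma_sst = 0, Gamma_stt = 5, Gamma_tss = 0, Gamma_tst = -1/5, Gamma_ttt = 0
d^2s/dtau^2 = -(Gamma_sss*(-1)^2 + 2*Gamma_sst*(-1)*(1/8) + Gamma_stt*(1/8)^2) = -5/64
d^2t/dtau^2 = -(Gamma_tss*(-1)^2 + 2*Gamma_tst*(-1)*(1/8) + Gamma_ttt*(1/8)^2) = -1/20


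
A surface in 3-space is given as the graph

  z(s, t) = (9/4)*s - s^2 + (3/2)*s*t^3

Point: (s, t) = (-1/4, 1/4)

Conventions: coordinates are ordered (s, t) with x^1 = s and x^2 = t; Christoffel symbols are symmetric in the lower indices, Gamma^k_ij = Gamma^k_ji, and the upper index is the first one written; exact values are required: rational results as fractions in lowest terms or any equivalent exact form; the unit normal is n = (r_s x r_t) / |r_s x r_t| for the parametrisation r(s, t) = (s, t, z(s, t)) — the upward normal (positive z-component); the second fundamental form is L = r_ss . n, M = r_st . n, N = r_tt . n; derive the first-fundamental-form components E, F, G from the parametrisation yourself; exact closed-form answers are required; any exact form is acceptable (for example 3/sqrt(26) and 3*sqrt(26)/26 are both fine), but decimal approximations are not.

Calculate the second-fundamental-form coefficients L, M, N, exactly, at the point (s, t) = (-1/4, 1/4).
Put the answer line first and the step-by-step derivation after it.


Answer: L = -128*sqrt(142490)/71245, M = 18*sqrt(142490)/71245, N = -36*sqrt(142490)/71245

z_s = 355/128, z_t = -9/128, z_ss = -2, z_st = 9/32, z_tt = -9/16
E = 142409/16384, F = -3195/16384, G = 16465/16384; answer radicand W^2 = 71245/8192
unnormalised second-form numerators: l = -2, m = 9/32, n = -9/16; L = l/sqrt(71245/8192), and similarly M = m/sqrt(W^2), N = n/sqrt(W^2)


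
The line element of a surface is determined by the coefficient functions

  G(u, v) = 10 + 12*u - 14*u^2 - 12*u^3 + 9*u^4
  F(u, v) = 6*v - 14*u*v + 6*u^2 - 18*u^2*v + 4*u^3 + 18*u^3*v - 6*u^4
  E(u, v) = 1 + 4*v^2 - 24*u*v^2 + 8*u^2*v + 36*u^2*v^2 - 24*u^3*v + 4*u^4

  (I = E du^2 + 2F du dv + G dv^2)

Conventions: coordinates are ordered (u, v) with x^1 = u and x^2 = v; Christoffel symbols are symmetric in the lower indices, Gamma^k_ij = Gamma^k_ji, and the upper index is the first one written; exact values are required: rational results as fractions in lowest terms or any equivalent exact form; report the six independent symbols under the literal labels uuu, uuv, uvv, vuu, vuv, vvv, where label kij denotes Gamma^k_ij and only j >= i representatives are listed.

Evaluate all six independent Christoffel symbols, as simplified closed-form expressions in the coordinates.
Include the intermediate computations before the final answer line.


E = 1 + 4*v^2 - 24*u*v^2 + 8*u^2*v + 36*u^2*v^2 - 24*u^3*v + 4*u^4; F = 6*v - 14*u*v + 6*u^2 - 18*u^2*v + 4*u^3 + 18*u^3*v - 6*u^4; G = 10 + 12*u - 14*u^2 - 12*u^3 + 9*u^4
Gamma^k_ij = (1/2) g^{kl} (d_i g_jl + d_j g_il - d_l g_ij), with g^inv = (1/(EG-F^2)) [[G, -F], [-F, E]]
first partials: E_u = -24*v^2 + 16*u*v + 72*u*v^2 - 72*u^2*v + 16*u^3, E_v = 8*v - 48*u*v + 8*u^2 + 72*u^2*v - 24*u^3, F_u = -14*v + 12*u - 36*u*v + 12*u^2 + 54*u^2*v - 24*u^3, F_v = 6 - 14*u - 18*u^2 + 18*u^3, G_u = 12 - 28*u - 36*u^2 + 36*u^3, G_v = 0
D = EG - F^2 = 10 + 12*u + 4*v^2 - 14*u^2 - 24*u*v^2 + 8*u^2*v - 12*u^3 + 36*u^2*v^2 - 24*u^3*v + 13*u^4
expanded: Gamma^u_uu = (G E_u - 2F F_u + F E_v)/(2D), Gamma^u_uv = (G E_v - F G_u)/(2D), Gamma^u_vv = (2G F_v - G G_u - F G_v)/(2D), Gamma^v_uu = (2E F_u - E E_v - F E_u)/(2D), Gamma^v_uv = (E G_u - F E_v)/(2D), Gamma^v_vv = (E G_v - 2F F_v + F G_u)/(2D); substitute and cancel common factors

Answer: Gamma_uuu = (8*u^3 - 36*u^2*v + 36*u*v^2 + 8*u*v - 12*v^2)/(13*u^4 - 24*u^3*v - 12*u^3 + 36*u^2*v^2 + 8*u^2*v - 14*u^2 - 24*u*v^2 + 12*u + 4*v^2 + 10), Gamma_uuv = (-12*u^3 + 36*u^2*v + 4*u^2 - 24*u*v + 4*v)/(13*u^4 - 24*u^3*v - 12*u^3 + 36*u^2*v^2 + 8*u^2*v - 14*u^2 - 24*u*v^2 + 12*u + 4*v^2 + 10), Gamma_uvv = 0, Gamma_vuu = (-12*u^3 + 18*u^2*v + 8*u^2 - 12*u*v + 12*u - 18*v)/(13*u^4 - 24*u^3*v - 12*u^3 + 36*u^2*v^2 + 8*u^2*v - 14*u^2 - 24*u*v^2 + 12*u + 4*v^2 + 10), Gamma_vuv = (18*u^3 - 18*u^2 - 14*u + 6)/(13*u^4 - 24*u^3*v - 12*u^3 + 36*u^2*v^2 + 8*u^2*v - 14*u^2 - 24*u*v^2 + 12*u + 4*v^2 + 10), Gamma_vvv = 0
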